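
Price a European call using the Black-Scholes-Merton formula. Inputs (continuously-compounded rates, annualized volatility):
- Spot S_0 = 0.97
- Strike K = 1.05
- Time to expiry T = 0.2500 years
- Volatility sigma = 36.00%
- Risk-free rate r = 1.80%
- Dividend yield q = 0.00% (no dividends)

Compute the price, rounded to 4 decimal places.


d1 = (ln(S/K) + (r - q + 0.5*sigma^2) * T) / (sigma * sqrt(T)) = -0.32527429
d2 = d1 - sigma * sqrt(T) = -0.50527429
exp(-rT) = 0.99551011; exp(-qT) = 1.00000000
C = S_0 * exp(-qT) * N(d1) - K * exp(-rT) * N(d2)
N(d1) = 0.37248674; N(d2) = 0.30668310
C = 0.9700 * 1.00000000 * 0.37248674 - 1.0500 * 0.99551011 * 0.30668310 = 0.0407

Answer: Price = 0.0407


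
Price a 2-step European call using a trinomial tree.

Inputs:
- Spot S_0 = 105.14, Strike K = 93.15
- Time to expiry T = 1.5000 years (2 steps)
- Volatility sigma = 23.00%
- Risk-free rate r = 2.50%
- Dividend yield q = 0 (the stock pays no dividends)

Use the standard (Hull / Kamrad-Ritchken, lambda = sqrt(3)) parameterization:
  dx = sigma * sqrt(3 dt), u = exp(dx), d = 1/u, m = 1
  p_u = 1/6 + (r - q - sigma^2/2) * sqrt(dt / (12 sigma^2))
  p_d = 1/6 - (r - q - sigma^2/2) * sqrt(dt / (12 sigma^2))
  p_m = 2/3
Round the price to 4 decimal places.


Answer: Price = V(0,0) = 20.5579

Derivation:
dt = T/N = 0.750000; dx = sigma*sqrt(3*dt) = 0.345000
u = exp(dx) = 1.411990; d = 1/u = 0.708220
p_u = 0.165091, p_m = 0.666667, p_d = 0.168243
Discount per step: exp(-r*dt) = 0.981425
Stock lattice S(k, j) with j the centered position index:
  k=0: S(0,+0) = 105.1400
  k=1: S(1,-1) = 74.4623; S(1,+0) = 105.1400; S(1,+1) = 148.4566
  k=2: S(2,-2) = 52.7357; S(2,-1) = 74.4623; S(2,+0) = 105.1400; S(2,+1) = 148.4566; S(2,+2) = 209.6193
Terminal payoffs V(N, j) = max(S_T - K, 0):
  V(2,-2) = 0.000000; V(2,-1) = 0.000000; V(2,+0) = 11.990000; V(2,+1) = 55.306620; V(2,+2) = 116.469251
Backward induction: V(k, j) = exp(-r*dt) * [p_u * V(k+1, j+1) + p_m * V(k+1, j) + p_d * V(k+1, j-1)]
  V(1,-1) = exp(-r*dt) * [p_u*11.990000 + p_m*0.000000 + p_d*0.000000] = 1.942667
  V(1,+0) = exp(-r*dt) * [p_u*55.306620 + p_m*11.990000 + p_d*0.000000] = 16.805853
  V(1,+1) = exp(-r*dt) * [p_u*116.469251 + p_m*55.306620 + p_d*11.990000] = 57.036759
  V(0,+0) = exp(-r*dt) * [p_u*57.036759 + p_m*16.805853 + p_d*1.942667] = 20.557877


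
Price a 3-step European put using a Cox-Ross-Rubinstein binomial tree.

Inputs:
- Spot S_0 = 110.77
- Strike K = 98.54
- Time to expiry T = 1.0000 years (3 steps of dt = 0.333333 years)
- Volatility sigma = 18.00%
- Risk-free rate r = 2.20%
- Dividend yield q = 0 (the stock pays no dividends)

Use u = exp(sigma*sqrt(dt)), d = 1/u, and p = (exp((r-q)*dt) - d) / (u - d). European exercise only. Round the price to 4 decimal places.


Answer: Price = V(0,0) = 2.0146

Derivation:
dt = T/N = 0.333333
u = exp(sigma*sqrt(dt)) = 1.109515; d = 1/u = 0.901295
p = (exp((r-q)*dt) - d) / (u - d) = 0.509391
Discount per step: exp(-r*dt) = 0.992693
Stock lattice S(k, i) with i counting down-moves:
  k=0: S(0,0) = 110.7700
  k=1: S(1,0) = 122.9010; S(1,1) = 99.8364
  k=2: S(2,0) = 136.3605; S(2,1) = 110.7700; S(2,2) = 89.9820
  k=3: S(3,0) = 151.2940; S(3,1) = 122.9010; S(3,2) = 99.8364; S(3,3) = 81.1003
Terminal payoffs V(N, i) = max(K - S_T, 0):
  V(3,0) = 0.000000; V(3,1) = 0.000000; V(3,2) = 0.000000; V(3,3) = 17.439686
Backward induction: V(k, i) = exp(-r*dt) * [p * V(k+1, i) + (1-p) * V(k+1, i+1)].
  V(2,0) = exp(-r*dt) * [p*0.000000 + (1-p)*0.000000] = 0.000000
  V(2,1) = exp(-r*dt) * [p*0.000000 + (1-p)*0.000000] = 0.000000
  V(2,2) = exp(-r*dt) * [p*0.000000 + (1-p)*17.439686] = 8.493550
  V(1,0) = exp(-r*dt) * [p*0.000000 + (1-p)*0.000000] = 0.000000
  V(1,1) = exp(-r*dt) * [p*0.000000 + (1-p)*8.493550] = 4.136564
  V(0,0) = exp(-r*dt) * [p*0.000000 + (1-p)*4.136564] = 2.014607


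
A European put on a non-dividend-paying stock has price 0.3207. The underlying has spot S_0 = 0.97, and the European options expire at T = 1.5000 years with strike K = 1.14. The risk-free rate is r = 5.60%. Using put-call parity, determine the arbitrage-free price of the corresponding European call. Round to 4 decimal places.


Answer: Call price = 0.2425

Derivation:
Put-call parity: C - P = S_0 * exp(-qT) - K * exp(-rT).
S_0 * exp(-qT) = 0.9700 * 1.00000000 = 0.97000000
K * exp(-rT) = 1.1400 * 0.91943126 = 1.04815163
C = P + S*exp(-qT) - K*exp(-rT)
C = 0.3207 + 0.97000000 - 1.04815163 = 0.2425


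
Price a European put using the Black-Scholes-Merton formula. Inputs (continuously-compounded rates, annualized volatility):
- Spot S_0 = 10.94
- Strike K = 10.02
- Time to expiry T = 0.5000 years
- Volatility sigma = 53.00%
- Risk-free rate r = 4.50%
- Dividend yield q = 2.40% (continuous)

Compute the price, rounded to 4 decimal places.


d1 = (ln(S/K) + (r - q + 0.5*sigma^2) * T) / (sigma * sqrt(T)) = 0.44979383
d2 = d1 - sigma * sqrt(T) = 0.07502724
exp(-rT) = 0.97775124; exp(-qT) = 0.98807171
P = K * exp(-rT) * N(-d2) - S_0 * exp(-qT) * N(-d1)
N(-d1) = 0.32642955; N(-d2) = 0.47009652
P = 10.0200 * 0.97775124 * 0.47009652 - 10.9400 * 0.98807171 * 0.32642955 = 1.0770

Answer: Price = 1.0770


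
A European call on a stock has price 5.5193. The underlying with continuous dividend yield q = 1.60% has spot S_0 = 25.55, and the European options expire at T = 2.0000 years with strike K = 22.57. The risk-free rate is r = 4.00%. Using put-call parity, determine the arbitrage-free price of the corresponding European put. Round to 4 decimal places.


Put-call parity: C - P = S_0 * exp(-qT) - K * exp(-rT).
S_0 * exp(-qT) = 25.5500 * 0.96850658 = 24.74534317
K * exp(-rT) = 22.5700 * 0.92311635 = 20.83473594
P = C - S*exp(-qT) + K*exp(-rT)
P = 5.5193 - 24.74534317 + 20.83473594 = 1.6087

Answer: Put price = 1.6087


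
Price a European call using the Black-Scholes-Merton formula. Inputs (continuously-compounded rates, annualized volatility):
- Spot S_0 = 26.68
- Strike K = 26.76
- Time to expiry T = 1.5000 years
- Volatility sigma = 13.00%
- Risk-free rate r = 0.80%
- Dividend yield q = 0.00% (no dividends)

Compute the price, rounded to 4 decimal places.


Answer: Price = 1.8076

Derivation:
d1 = (ln(S/K) + (r - q + 0.5*sigma^2) * T) / (sigma * sqrt(T)) = 0.13617270
d2 = d1 - sigma * sqrt(T) = -0.02304414
exp(-rT) = 0.98807171; exp(-qT) = 1.00000000
C = S_0 * exp(-qT) * N(d1) - K * exp(-rT) * N(d2)
N(d1) = 0.55415762; N(d2) = 0.49080753
C = 26.6800 * 1.00000000 * 0.55415762 - 26.7600 * 0.98807171 * 0.49080753 = 1.8076


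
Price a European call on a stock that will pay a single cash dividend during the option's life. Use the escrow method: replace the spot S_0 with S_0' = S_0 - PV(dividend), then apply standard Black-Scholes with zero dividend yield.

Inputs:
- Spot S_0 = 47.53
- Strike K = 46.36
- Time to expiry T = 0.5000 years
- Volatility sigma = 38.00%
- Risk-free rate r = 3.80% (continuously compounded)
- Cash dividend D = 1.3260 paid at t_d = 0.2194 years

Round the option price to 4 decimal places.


PV(D) = D * exp(-r * t_d) = 1.3260 * 0.99169746 = 1.31499083
S_0' = S_0 - PV(D) = 47.5300 - 1.31499083 = 46.21500917
d1 = (ln(S_0'/K) + (r + sigma^2/2)*T) / (sigma*sqrt(T)) = 0.19340338
d2 = d1 - sigma*sqrt(T) = -0.07529719
exp(-rT) = 0.98117936
N(d1) = 0.57667847; N(d2) = 0.46998913
C = S_0' * N(d1) - K * exp(-rT) * N(d2) = 46.21500917 * 0.57667847 - 46.3600 * 0.98117936 * 0.46998913 = 5.2726

Answer: Price = 5.2726


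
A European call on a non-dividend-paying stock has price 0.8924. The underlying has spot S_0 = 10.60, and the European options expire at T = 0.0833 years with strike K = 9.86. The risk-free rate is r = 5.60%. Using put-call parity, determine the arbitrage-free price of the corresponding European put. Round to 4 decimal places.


Answer: Put price = 0.1065

Derivation:
Put-call parity: C - P = S_0 * exp(-qT) - K * exp(-rT).
S_0 * exp(-qT) = 10.6000 * 1.00000000 = 10.60000000
K * exp(-rT) = 9.8600 * 0.99534606 = 9.81411218
P = C - S*exp(-qT) + K*exp(-rT)
P = 0.8924 - 10.60000000 + 9.81411218 = 0.1065


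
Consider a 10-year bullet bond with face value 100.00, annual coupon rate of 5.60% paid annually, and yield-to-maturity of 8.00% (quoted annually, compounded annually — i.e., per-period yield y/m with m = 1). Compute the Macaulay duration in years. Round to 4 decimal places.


Answer: Macaulay duration = 7.7029 years

Derivation:
Coupon per period c = face * coupon_rate / m = 5.600000
Periods per year m = 1; per-period yield y/m = 0.080000
Number of cashflows N = 10
Cashflows (t years, CF_t, discount factor 1/(1+y/m)^(m*t), PV):
  t = 1.0000: CF_t = 5.600000, DF = 0.925926, PV = 5.185185
  t = 2.0000: CF_t = 5.600000, DF = 0.857339, PV = 4.801097
  t = 3.0000: CF_t = 5.600000, DF = 0.793832, PV = 4.445461
  t = 4.0000: CF_t = 5.600000, DF = 0.735030, PV = 4.116167
  t = 5.0000: CF_t = 5.600000, DF = 0.680583, PV = 3.811266
  t = 6.0000: CF_t = 5.600000, DF = 0.630170, PV = 3.528950
  t = 7.0000: CF_t = 5.600000, DF = 0.583490, PV = 3.267546
  t = 8.0000: CF_t = 5.600000, DF = 0.540269, PV = 3.025506
  t = 9.0000: CF_t = 5.600000, DF = 0.500249, PV = 2.801394
  t = 10.0000: CF_t = 105.600000, DF = 0.463193, PV = 48.913232
Price P = sum_t PV_t = 83.895805
Macaulay numerator sum_t t * PV_t:
  t * PV_t at t = 1.0000: 5.185185
  t * PV_t at t = 2.0000: 9.602195
  t * PV_t at t = 3.0000: 13.336382
  t * PV_t at t = 4.0000: 16.464669
  t * PV_t at t = 5.0000: 19.056330
  t * PV_t at t = 6.0000: 21.173699
  t * PV_t at t = 7.0000: 22.872823
  t * PV_t at t = 8.0000: 24.204046
  t * PV_t at t = 9.0000: 25.212548
  t * PV_t at t = 10.0000: 489.132323
Macaulay duration D = (sum_t t * PV_t) / P = 646.240200 / 83.895805 = 7.702891


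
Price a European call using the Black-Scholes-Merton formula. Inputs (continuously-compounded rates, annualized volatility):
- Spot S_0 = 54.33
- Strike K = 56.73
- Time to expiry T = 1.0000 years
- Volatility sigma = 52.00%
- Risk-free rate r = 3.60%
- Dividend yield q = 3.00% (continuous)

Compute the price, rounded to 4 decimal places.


Answer: Price = 10.0485

Derivation:
d1 = (ln(S/K) + (r - q + 0.5*sigma^2) * T) / (sigma * sqrt(T)) = 0.18841036
d2 = d1 - sigma * sqrt(T) = -0.33158964
exp(-rT) = 0.96464029; exp(-qT) = 0.97044553
C = S_0 * exp(-qT) * N(d1) - K * exp(-rT) * N(d2)
N(d1) = 0.57472251; N(d2) = 0.37009957
C = 54.3300 * 0.97044553 * 0.57472251 - 56.7300 * 0.96464029 * 0.37009957 = 10.0485


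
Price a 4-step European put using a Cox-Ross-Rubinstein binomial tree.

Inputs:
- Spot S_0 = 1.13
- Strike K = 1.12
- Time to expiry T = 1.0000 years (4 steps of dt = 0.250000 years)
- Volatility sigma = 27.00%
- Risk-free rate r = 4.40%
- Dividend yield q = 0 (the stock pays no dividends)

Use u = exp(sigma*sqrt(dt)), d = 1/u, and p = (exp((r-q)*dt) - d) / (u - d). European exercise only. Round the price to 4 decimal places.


dt = T/N = 0.250000
u = exp(sigma*sqrt(dt)) = 1.144537; d = 1/u = 0.873716
p = (exp((r-q)*dt) - d) / (u - d) = 0.507143
Discount per step: exp(-r*dt) = 0.989060
Stock lattice S(k, i) with i counting down-moves:
  k=0: S(0,0) = 1.1300
  k=1: S(1,0) = 1.2933; S(1,1) = 0.9873
  k=2: S(2,0) = 1.4803; S(2,1) = 1.1300; S(2,2) = 0.8626
  k=3: S(3,0) = 1.6942; S(3,1) = 1.2933; S(3,2) = 0.9873; S(3,3) = 0.7537
  k=4: S(4,0) = 1.9391; S(4,1) = 1.4803; S(4,2) = 1.1300; S(4,3) = 0.8626; S(4,4) = 0.6585
Terminal payoffs V(N, i) = max(K - S_T, 0):
  V(4,0) = 0.000000; V(4,1) = 0.000000; V(4,2) = 0.000000; V(4,3) = 0.257381; V(4,4) = 0.461494
Backward induction: V(k, i) = exp(-r*dt) * [p * V(k+1, i) + (1-p) * V(k+1, i+1)].
  V(3,0) = exp(-r*dt) * [p*0.000000 + (1-p)*0.000000] = 0.000000
  V(3,1) = exp(-r*dt) * [p*0.000000 + (1-p)*0.000000] = 0.000000
  V(3,2) = exp(-r*dt) * [p*0.000000 + (1-p)*0.257381] = 0.125464
  V(3,3) = exp(-r*dt) * [p*0.257381 + (1-p)*0.461494] = 0.354064
  V(2,0) = exp(-r*dt) * [p*0.000000 + (1-p)*0.000000] = 0.000000
  V(2,1) = exp(-r*dt) * [p*0.000000 + (1-p)*0.125464] = 0.061160
  V(2,2) = exp(-r*dt) * [p*0.125464 + (1-p)*0.354064] = 0.235526
  V(1,0) = exp(-r*dt) * [p*0.000000 + (1-p)*0.061160] = 0.029813
  V(1,1) = exp(-r*dt) * [p*0.061160 + (1-p)*0.235526] = 0.145488
  V(0,0) = exp(-r*dt) * [p*0.029813 + (1-p)*0.145488] = 0.085875

Answer: Price = V(0,0) = 0.0859


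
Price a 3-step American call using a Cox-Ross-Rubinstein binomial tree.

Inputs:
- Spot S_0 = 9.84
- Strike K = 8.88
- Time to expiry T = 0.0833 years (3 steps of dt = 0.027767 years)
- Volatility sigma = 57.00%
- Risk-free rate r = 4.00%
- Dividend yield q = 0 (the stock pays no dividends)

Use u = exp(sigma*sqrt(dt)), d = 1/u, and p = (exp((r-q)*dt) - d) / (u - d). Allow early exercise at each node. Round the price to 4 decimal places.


dt = T/N = 0.027767
u = exp(sigma*sqrt(dt)) = 1.099638; d = 1/u = 0.909390
p = (exp((r-q)*dt) - d) / (u - d) = 0.482114
Discount per step: exp(-r*dt) = 0.998890
Stock lattice S(k, i) with i counting down-moves:
  k=0: S(0,0) = 9.8400
  k=1: S(1,0) = 10.8204; S(1,1) = 8.9484
  k=2: S(2,0) = 11.8986; S(2,1) = 9.8400; S(2,2) = 8.1376
  k=3: S(3,0) = 13.0841; S(3,1) = 10.8204; S(3,2) = 8.9484; S(3,3) = 7.4002
Terminal payoffs V(N, i) = max(S_T - K, 0):
  V(3,0) = 4.204112; V(3,1) = 1.940438; V(3,2) = 0.068400; V(3,3) = 0.000000
Backward induction: V(k, i) = exp(-r*dt) * [p * V(k+1, i) + (1-p) * V(k+1, i+1)]; then take max(V_cont, immediate exercise) for American.
  V(2,0) = exp(-r*dt) * [p*4.204112 + (1-p)*1.940438] = 3.028421; exercise = 3.018564; V(2,0) = max -> 3.028421
  V(2,1) = exp(-r*dt) * [p*1.940438 + (1-p)*0.068400] = 0.969857; exercise = 0.960000; V(2,1) = max -> 0.969857
  V(2,2) = exp(-r*dt) * [p*0.068400 + (1-p)*0.000000] = 0.032940; exercise = 0.000000; V(2,2) = max -> 0.032940
  V(1,0) = exp(-r*dt) * [p*3.028421 + (1-p)*0.969857] = 1.960141; exercise = 1.940438; V(1,0) = max -> 1.960141
  V(1,1) = exp(-r*dt) * [p*0.969857 + (1-p)*0.032940] = 0.484103; exercise = 0.068400; V(1,1) = max -> 0.484103
  V(0,0) = exp(-r*dt) * [p*1.960141 + (1-p)*0.484103] = 1.194394; exercise = 0.960000; V(0,0) = max -> 1.194394

Answer: Price = V(0,0) = 1.1944


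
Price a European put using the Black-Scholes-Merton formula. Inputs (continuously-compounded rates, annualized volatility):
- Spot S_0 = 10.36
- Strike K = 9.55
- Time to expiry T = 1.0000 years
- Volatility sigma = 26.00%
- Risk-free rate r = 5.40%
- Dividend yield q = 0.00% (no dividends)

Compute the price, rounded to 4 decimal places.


Answer: Price = 0.4798

Derivation:
d1 = (ln(S/K) + (r - q + 0.5*sigma^2) * T) / (sigma * sqrt(T)) = 0.65081186
d2 = d1 - sigma * sqrt(T) = 0.39081186
exp(-rT) = 0.94743211; exp(-qT) = 1.00000000
P = K * exp(-rT) * N(-d2) - S_0 * exp(-qT) * N(-d1)
N(-d1) = 0.25758397; N(-d2) = 0.34796816
P = 9.5500 * 0.94743211 * 0.34796816 - 10.3600 * 1.00000000 * 0.25758397 = 0.4798


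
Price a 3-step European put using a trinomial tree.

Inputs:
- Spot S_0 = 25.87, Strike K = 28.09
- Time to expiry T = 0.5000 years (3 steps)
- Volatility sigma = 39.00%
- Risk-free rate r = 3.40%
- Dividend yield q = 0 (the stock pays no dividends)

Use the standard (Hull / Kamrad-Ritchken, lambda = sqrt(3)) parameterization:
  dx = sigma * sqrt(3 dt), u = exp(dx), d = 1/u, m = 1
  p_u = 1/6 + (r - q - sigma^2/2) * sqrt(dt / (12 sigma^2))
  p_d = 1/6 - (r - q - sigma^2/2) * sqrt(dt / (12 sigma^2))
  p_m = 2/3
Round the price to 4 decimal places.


Answer: Price = V(0,0) = 3.9289

Derivation:
dt = T/N = 0.166667; dx = sigma*sqrt(3*dt) = 0.275772
u = exp(dx) = 1.317547; d = 1/u = 0.758986
p_u = 0.153960, p_m = 0.666667, p_d = 0.179373
Discount per step: exp(-r*dt) = 0.994349
Stock lattice S(k, j) with j the centered position index:
  k=0: S(0,+0) = 25.8700
  k=1: S(1,-1) = 19.6350; S(1,+0) = 25.8700; S(1,+1) = 34.0849
  k=2: S(2,-2) = 14.9027; S(2,-1) = 19.6350; S(2,+0) = 25.8700; S(2,+1) = 34.0849; S(2,+2) = 44.9085
  k=3: S(3,-3) = 11.3109; S(3,-2) = 14.9027; S(3,-1) = 19.6350; S(3,+0) = 25.8700; S(3,+1) = 34.0849; S(3,+2) = 44.9085; S(3,+3) = 59.1691
Terminal payoffs V(N, j) = max(K - S_T, 0):
  V(3,-3) = 16.779075; V(3,-2) = 13.187325; V(3,-1) = 8.455026; V(3,+0) = 2.220000; V(3,+1) = 0.000000; V(3,+2) = 0.000000; V(3,+3) = 0.000000
Backward induction: V(k, j) = exp(-r*dt) * [p_u * V(k+1, j+1) + p_m * V(k+1, j) + p_d * V(k+1, j-1)]
  V(2,-2) = exp(-r*dt) * [p_u*8.455026 + p_m*13.187325 + p_d*16.779075] = 13.028965
  V(2,-1) = exp(-r*dt) * [p_u*2.220000 + p_m*8.455026 + p_d*13.187325] = 8.296782
  V(2,+0) = exp(-r*dt) * [p_u*0.000000 + p_m*2.220000 + p_d*8.455026] = 2.979674
  V(2,+1) = exp(-r*dt) * [p_u*0.000000 + p_m*0.000000 + p_d*2.220000] = 0.395959
  V(2,+2) = exp(-r*dt) * [p_u*0.000000 + p_m*0.000000 + p_d*0.000000] = 0.000000
  V(1,-1) = exp(-r*dt) * [p_u*2.979674 + p_m*8.296782 + p_d*13.028965] = 8.279936
  V(1,+0) = exp(-r*dt) * [p_u*0.395959 + p_m*2.979674 + p_d*8.296782] = 3.515655
  V(1,+1) = exp(-r*dt) * [p_u*0.000000 + p_m*0.395959 + p_d*2.979674] = 0.793935
  V(0,+0) = exp(-r*dt) * [p_u*0.793935 + p_m*3.515655 + p_d*8.279936] = 3.928878


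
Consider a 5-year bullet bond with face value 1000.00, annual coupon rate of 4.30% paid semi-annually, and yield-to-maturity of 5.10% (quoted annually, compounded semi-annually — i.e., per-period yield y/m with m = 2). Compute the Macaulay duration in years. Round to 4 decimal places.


Answer: Macaulay duration = 4.5423 years

Derivation:
Coupon per period c = face * coupon_rate / m = 21.500000
Periods per year m = 2; per-period yield y/m = 0.025500
Number of cashflows N = 10
Cashflows (t years, CF_t, discount factor 1/(1+y/m)^(m*t), PV):
  t = 0.5000: CF_t = 21.500000, DF = 0.975134, PV = 20.965383
  t = 1.0000: CF_t = 21.500000, DF = 0.950886, PV = 20.444059
  t = 1.5000: CF_t = 21.500000, DF = 0.927242, PV = 19.935699
  t = 2.0000: CF_t = 21.500000, DF = 0.904185, PV = 19.439979
  t = 2.5000: CF_t = 21.500000, DF = 0.881702, PV = 18.956586
  t = 3.0000: CF_t = 21.500000, DF = 0.859777, PV = 18.485214
  t = 3.5000: CF_t = 21.500000, DF = 0.838398, PV = 18.025562
  t = 4.0000: CF_t = 21.500000, DF = 0.817551, PV = 17.577340
  t = 4.5000: CF_t = 21.500000, DF = 0.797222, PV = 17.140263
  t = 5.0000: CF_t = 1021.500000, DF = 0.777398, PV = 794.111936
Price P = sum_t PV_t = 965.082021
Macaulay numerator sum_t t * PV_t:
  t * PV_t at t = 0.5000: 10.482691
  t * PV_t at t = 1.0000: 20.444059
  t * PV_t at t = 1.5000: 29.903548
  t * PV_t at t = 2.0000: 38.879959
  t * PV_t at t = 2.5000: 47.391466
  t * PV_t at t = 3.0000: 55.455641
  t * PV_t at t = 3.5000: 63.089466
  t * PV_t at t = 4.0000: 70.309358
  t * PV_t at t = 4.5000: 77.131183
  t * PV_t at t = 5.0000: 3970.559681
Macaulay duration D = (sum_t t * PV_t) / P = 4383.647053 / 965.082021 = 4.542253


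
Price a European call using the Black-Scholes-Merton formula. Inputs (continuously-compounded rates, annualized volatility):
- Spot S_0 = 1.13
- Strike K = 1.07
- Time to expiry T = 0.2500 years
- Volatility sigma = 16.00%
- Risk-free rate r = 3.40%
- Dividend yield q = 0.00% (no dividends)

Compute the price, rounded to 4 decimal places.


Answer: Price = 0.0798

Derivation:
d1 = (ln(S/K) + (r - q + 0.5*sigma^2) * T) / (sigma * sqrt(T)) = 0.82823730
d2 = d1 - sigma * sqrt(T) = 0.74823730
exp(-rT) = 0.99153602; exp(-qT) = 1.00000000
C = S_0 * exp(-qT) * N(d1) - K * exp(-rT) * N(d2)
N(d1) = 0.79623194; N(d2) = 0.77284148
C = 1.1300 * 1.00000000 * 0.79623194 - 1.0700 * 0.99153602 * 0.77284148 = 0.0798


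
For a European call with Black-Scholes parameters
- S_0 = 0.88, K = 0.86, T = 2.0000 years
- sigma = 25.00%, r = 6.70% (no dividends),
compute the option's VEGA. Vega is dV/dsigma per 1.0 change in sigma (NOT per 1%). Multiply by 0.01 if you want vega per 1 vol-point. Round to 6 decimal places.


Answer: Vega = 0.409466

Derivation:
d1 = 0.6208101069; d2 = 0.2672567164
phi(d1) = 0.3290185563; exp(-qT) = 1.0000000000; exp(-rT) = 0.8745900646
Vega = S * exp(-qT) * phi(d1) * sqrt(T) = 0.8800 * 1.0000000000 * 0.3290185563 * 1.4142135624 = 0.409466


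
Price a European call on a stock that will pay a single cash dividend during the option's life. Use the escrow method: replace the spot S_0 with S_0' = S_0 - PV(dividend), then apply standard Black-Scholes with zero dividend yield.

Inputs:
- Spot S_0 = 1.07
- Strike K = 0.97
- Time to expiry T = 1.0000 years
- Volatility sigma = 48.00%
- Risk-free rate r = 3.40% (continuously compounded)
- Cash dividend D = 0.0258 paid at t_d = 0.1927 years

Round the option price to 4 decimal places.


PV(D) = D * exp(-r * t_d) = 0.0258 * 0.99346962 = 0.02563152
S_0' = S_0 - PV(D) = 1.0700 - 0.02563152 = 1.04436848
d1 = (ln(S_0'/K) + (r + sigma^2/2)*T) / (sigma*sqrt(T)) = 0.46473248
d2 = d1 - sigma*sqrt(T) = -0.01526752
exp(-rT) = 0.96657150
N(d1) = 0.67893848; N(d2) = 0.49390938
C = S_0' * N(d1) - K * exp(-rT) * N(d2) = 1.04436848 * 0.67893848 - 0.9700 * 0.96657150 * 0.49390938 = 0.2460

Answer: Price = 0.2460


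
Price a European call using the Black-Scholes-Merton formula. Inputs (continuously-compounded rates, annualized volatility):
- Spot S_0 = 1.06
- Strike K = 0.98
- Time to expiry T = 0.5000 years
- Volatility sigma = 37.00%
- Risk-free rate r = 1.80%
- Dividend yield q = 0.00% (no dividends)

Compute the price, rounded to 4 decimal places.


d1 = (ln(S/K) + (r - q + 0.5*sigma^2) * T) / (sigma * sqrt(T)) = 0.46514866
d2 = d1 - sigma * sqrt(T) = 0.20351915
exp(-rT) = 0.99104038; exp(-qT) = 1.00000000
C = S_0 * exp(-qT) * N(d1) - K * exp(-rT) * N(d2)
N(d1) = 0.67908750; N(d2) = 0.58063536
C = 1.0600 * 1.00000000 * 0.67908750 - 0.9800 * 0.99104038 * 0.58063536 = 0.1559

Answer: Price = 0.1559


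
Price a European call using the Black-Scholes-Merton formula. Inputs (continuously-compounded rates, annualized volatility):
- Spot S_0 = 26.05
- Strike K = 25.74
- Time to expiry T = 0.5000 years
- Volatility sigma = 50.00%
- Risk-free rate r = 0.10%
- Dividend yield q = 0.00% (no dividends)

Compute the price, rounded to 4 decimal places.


d1 = (ln(S/K) + (r - q + 0.5*sigma^2) * T) / (sigma * sqrt(T)) = 0.21205161
d2 = d1 - sigma * sqrt(T) = -0.14150178
exp(-rT) = 0.99950012; exp(-qT) = 1.00000000
C = S_0 * exp(-qT) * N(d1) - K * exp(-rT) * N(d2)
N(d1) = 0.58396661; N(d2) = 0.44373678
C = 26.0500 * 1.00000000 * 0.58396661 - 25.7400 * 0.99950012 * 0.44373678 = 3.7963

Answer: Price = 3.7963


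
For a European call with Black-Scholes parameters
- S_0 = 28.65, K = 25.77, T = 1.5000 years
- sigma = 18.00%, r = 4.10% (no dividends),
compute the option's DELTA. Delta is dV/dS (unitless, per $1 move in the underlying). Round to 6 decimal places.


d1 = 0.8697612729; d2 = 0.6493071960
phi(d1) = 0.2733011798; exp(-qT) = 1.0000000000; exp(-rT) = 0.9403529457
N(d1) = 0.8077845603
Delta = exp(-qT) * N(d1) = 1.0000000000 * 0.8077845603 = 0.807785

Answer: Delta = 0.807785


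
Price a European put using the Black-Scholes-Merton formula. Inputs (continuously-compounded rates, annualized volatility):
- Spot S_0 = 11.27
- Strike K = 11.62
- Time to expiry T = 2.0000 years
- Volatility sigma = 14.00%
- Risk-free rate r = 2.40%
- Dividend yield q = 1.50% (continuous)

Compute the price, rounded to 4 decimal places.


Answer: Price = 0.9389

Derivation:
d1 = (ln(S/K) + (r - q + 0.5*sigma^2) * T) / (sigma * sqrt(T)) = 0.03543906
d2 = d1 - sigma * sqrt(T) = -0.16255084
exp(-rT) = 0.95313379; exp(-qT) = 0.97044553
P = K * exp(-rT) * N(-d2) - S_0 * exp(-qT) * N(-d1)
N(-d1) = 0.48586482; N(-d2) = 0.56456395
P = 11.6200 * 0.95313379 * 0.56456395 - 11.2700 * 0.97044553 * 0.48586482 = 0.9389


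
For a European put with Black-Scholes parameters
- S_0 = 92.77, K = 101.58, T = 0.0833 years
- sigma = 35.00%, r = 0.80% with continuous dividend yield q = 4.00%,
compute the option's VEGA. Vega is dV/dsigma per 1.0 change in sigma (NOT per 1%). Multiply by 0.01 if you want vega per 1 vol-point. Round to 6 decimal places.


d1 = -0.8739878034; d2 = -0.9750038912
phi(d1) = 0.2722959171; exp(-qT) = 0.9966735450; exp(-rT) = 0.9993338220
Vega = S * exp(-qT) * phi(d1) * sqrt(T) = 92.7700 * 0.9966735450 * 0.2722959171 * 0.2886173938 = 7.266481

Answer: Vega = 7.266481


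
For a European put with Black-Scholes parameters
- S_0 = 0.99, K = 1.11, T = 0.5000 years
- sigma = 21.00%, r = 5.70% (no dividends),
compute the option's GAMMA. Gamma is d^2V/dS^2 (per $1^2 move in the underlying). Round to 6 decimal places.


d1 = -0.5043041869; d2 = -0.6527966110
phi(d1) = 0.3513052098; exp(-qT) = 1.0000000000; exp(-rT) = 0.9719022941
Gamma = exp(-qT) * phi(d1) / (S * sigma * sqrt(T)) = 1.0000000000 * 0.3513052098 / (0.9900 * 0.2100 * 0.7071067812) = 2.389709

Answer: Gamma = 2.389709


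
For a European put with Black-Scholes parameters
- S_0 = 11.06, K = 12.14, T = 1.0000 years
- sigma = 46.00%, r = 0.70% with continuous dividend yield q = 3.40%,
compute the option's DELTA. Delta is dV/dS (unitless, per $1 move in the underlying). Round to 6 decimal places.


d1 = -0.0312408468; d2 = -0.4912408468
phi(d1) = 0.3987476460; exp(-qT) = 0.9665715046; exp(-rT) = 0.9930244429
N(-d1) = 0.5124612676
Delta = -exp(-qT) * N(-d1) = -0.9665715046 * 0.5124612676 = -0.495330

Answer: Delta = -0.495330


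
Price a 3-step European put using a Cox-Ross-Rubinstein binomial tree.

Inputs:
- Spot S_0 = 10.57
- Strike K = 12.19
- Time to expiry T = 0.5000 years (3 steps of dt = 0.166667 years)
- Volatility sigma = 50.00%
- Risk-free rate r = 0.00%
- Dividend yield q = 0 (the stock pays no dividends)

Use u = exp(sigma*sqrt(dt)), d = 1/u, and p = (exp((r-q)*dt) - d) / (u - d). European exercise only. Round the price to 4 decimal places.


dt = T/N = 0.166667
u = exp(sigma*sqrt(dt)) = 1.226450; d = 1/u = 0.815361
p = (exp((r-q)*dt) - d) / (u - d) = 0.449145
Discount per step: exp(-r*dt) = 1.000000
Stock lattice S(k, i) with i counting down-moves:
  k=0: S(0,0) = 10.5700
  k=1: S(1,0) = 12.9636; S(1,1) = 8.6184
  k=2: S(2,0) = 15.8992; S(2,1) = 10.5700; S(2,2) = 7.0271
  k=3: S(3,0) = 19.4996; S(3,1) = 12.9636; S(3,2) = 8.6184; S(3,3) = 5.7296
Terminal payoffs V(N, i) = max(K - S_T, 0):
  V(3,0) = 0.000000; V(3,1) = 0.000000; V(3,2) = 3.571633; V(3,3) = 6.460391
Backward induction: V(k, i) = exp(-r*dt) * [p * V(k+1, i) + (1-p) * V(k+1, i+1)].
  V(2,0) = exp(-r*dt) * [p*0.000000 + (1-p)*0.000000] = 0.000000
  V(2,1) = exp(-r*dt) * [p*0.000000 + (1-p)*3.571633] = 1.967450
  V(2,2) = exp(-r*dt) * [p*3.571633 + (1-p)*6.460391] = 5.162918
  V(1,0) = exp(-r*dt) * [p*0.000000 + (1-p)*1.967450] = 1.083779
  V(1,1) = exp(-r*dt) * [p*1.967450 + (1-p)*5.162918] = 3.727688
  V(0,0) = exp(-r*dt) * [p*1.083779 + (1-p)*3.727688] = 2.540189

Answer: Price = V(0,0) = 2.5402


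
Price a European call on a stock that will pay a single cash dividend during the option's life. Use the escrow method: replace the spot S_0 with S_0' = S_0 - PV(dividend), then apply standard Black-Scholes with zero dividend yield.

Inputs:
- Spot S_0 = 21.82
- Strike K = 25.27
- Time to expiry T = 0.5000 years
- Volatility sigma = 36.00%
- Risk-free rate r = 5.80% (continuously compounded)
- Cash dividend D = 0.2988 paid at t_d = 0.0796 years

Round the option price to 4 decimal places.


Answer: Price = 1.1229

Derivation:
PV(D) = D * exp(-r * t_d) = 0.2988 * 0.99539384 = 0.29742368
S_0' = S_0 - PV(D) = 21.8200 - 0.29742368 = 21.52257632
d1 = (ln(S_0'/K) + (r + sigma^2/2)*T) / (sigma*sqrt(T)) = -0.38936236
d2 = d1 - sigma*sqrt(T) = -0.64392080
exp(-rT) = 0.97141646
N(d1) = 0.34850406; N(d2) = 0.25981340
C = S_0' * N(d1) - K * exp(-rT) * N(d2) = 21.52257632 * 0.34850406 - 25.2700 * 0.97141646 * 0.25981340 = 1.1229


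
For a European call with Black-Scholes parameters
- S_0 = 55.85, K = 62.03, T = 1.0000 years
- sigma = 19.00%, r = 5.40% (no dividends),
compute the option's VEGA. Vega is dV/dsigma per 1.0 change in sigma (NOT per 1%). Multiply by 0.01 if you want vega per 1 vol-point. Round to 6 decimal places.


d1 = -0.1731505972; d2 = -0.3631505972
phi(d1) = 0.3930065118; exp(-qT) = 1.0000000000; exp(-rT) = 0.9474321065
Vega = S * exp(-qT) * phi(d1) * sqrt(T) = 55.8500 * 1.0000000000 * 0.3930065118 * 1.0000000000 = 21.949414

Answer: Vega = 21.949414


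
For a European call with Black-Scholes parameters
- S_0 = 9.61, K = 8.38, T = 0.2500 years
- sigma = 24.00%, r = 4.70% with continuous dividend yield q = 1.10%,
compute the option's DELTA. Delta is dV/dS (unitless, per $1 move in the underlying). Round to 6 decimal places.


d1 = 1.2763025707; d2 = 1.1563025707
phi(d1) = 0.1766804299; exp(-qT) = 0.9972537778; exp(-rT) = 0.9883187617
N(d1) = 0.8990757091
Delta = exp(-qT) * N(d1) = 0.9972537778 * 0.8990757091 = 0.896607

Answer: Delta = 0.896607


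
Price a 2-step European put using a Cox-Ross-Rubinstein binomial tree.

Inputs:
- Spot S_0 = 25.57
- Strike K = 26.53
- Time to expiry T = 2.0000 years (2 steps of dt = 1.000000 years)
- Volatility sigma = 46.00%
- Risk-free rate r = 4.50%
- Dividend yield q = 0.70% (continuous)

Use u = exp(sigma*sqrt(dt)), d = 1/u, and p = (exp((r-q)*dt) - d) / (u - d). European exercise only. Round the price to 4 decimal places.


Answer: Price = V(0,0) = 5.3217

Derivation:
dt = T/N = 1.000000
u = exp(sigma*sqrt(dt)) = 1.584074; d = 1/u = 0.631284
p = (exp((r-q)*dt) - d) / (u - d) = 0.427636
Discount per step: exp(-r*dt) = 0.955997
Stock lattice S(k, i) with i counting down-moves:
  k=0: S(0,0) = 25.5700
  k=1: S(1,0) = 40.5048; S(1,1) = 16.1419
  k=2: S(2,0) = 64.1626; S(2,1) = 25.5700; S(2,2) = 10.1901
Terminal payoffs V(N, i) = max(K - S_T, 0):
  V(2,0) = 0.000000; V(2,1) = 0.960000; V(2,2) = 16.339868
Backward induction: V(k, i) = exp(-r*dt) * [p * V(k+1, i) + (1-p) * V(k+1, i+1)].
  V(1,0) = exp(-r*dt) * [p*0.000000 + (1-p)*0.960000] = 0.525291
  V(1,1) = exp(-r*dt) * [p*0.960000 + (1-p)*16.339868] = 9.333289
  V(0,0) = exp(-r*dt) * [p*0.525291 + (1-p)*9.333289] = 5.321723


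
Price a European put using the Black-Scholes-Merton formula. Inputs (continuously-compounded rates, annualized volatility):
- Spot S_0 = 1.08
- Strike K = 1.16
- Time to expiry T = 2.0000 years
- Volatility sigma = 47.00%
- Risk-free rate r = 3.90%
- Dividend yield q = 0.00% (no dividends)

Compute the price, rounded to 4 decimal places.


d1 = (ln(S/K) + (r - q + 0.5*sigma^2) * T) / (sigma * sqrt(T)) = 0.34218106
d2 = d1 - sigma * sqrt(T) = -0.32249931
exp(-rT) = 0.92496443; exp(-qT) = 1.00000000
P = K * exp(-rT) * N(-d2) - S_0 * exp(-qT) * N(-d1)
N(-d1) = 0.36610732; N(-d2) = 0.62646277
P = 1.1600 * 0.92496443 * 0.62646277 - 1.0800 * 1.00000000 * 0.36610732 = 0.2768

Answer: Price = 0.2768


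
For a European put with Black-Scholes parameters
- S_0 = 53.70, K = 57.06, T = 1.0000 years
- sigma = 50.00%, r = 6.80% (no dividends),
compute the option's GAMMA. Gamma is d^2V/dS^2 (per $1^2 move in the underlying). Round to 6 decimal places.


d1 = 0.2646193115; d2 = -0.2353806885
phi(d1) = 0.3852163235; exp(-qT) = 1.0000000000; exp(-rT) = 0.9342604736
Gamma = exp(-qT) * phi(d1) / (S * sigma * sqrt(T)) = 1.0000000000 * 0.3852163235 / (53.7000 * 0.5000 * 1.0000000000) = 0.014347

Answer: Gamma = 0.014347


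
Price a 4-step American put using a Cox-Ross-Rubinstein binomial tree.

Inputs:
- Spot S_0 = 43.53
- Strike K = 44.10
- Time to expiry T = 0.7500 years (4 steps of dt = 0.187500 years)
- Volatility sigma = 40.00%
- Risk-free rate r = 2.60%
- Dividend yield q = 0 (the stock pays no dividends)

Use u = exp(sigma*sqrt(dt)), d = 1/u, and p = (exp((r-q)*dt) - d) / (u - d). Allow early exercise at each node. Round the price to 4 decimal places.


dt = T/N = 0.187500
u = exp(sigma*sqrt(dt)) = 1.189110; d = 1/u = 0.840965
p = (exp((r-q)*dt) - d) / (u - d) = 0.470844
Discount per step: exp(-r*dt) = 0.995137
Stock lattice S(k, i) with i counting down-moves:
  k=0: S(0,0) = 43.5300
  k=1: S(1,0) = 51.7620; S(1,1) = 36.6072
  k=2: S(2,0) = 61.5507; S(2,1) = 43.5300; S(2,2) = 30.7854
  k=3: S(3,0) = 73.1905; S(3,1) = 51.7620; S(3,2) = 36.6072; S(3,3) = 25.8894
  k=4: S(4,0) = 87.0315; S(4,1) = 61.5507; S(4,2) = 43.5300; S(4,3) = 30.7854; S(4,4) = 21.7721
Terminal payoffs V(N, i) = max(K - S_T, 0):
  V(4,0) = 0.000000; V(4,1) = 0.000000; V(4,2) = 0.570000; V(4,3) = 13.314611; V(4,4) = 22.327885
Backward induction: V(k, i) = exp(-r*dt) * [p * V(k+1, i) + (1-p) * V(k+1, i+1)]; then take max(V_cont, immediate exercise) for American.
  V(3,0) = exp(-r*dt) * [p*0.000000 + (1-p)*0.000000] = 0.000000; exercise = 0.000000; V(3,0) = max -> 0.000000
  V(3,1) = exp(-r*dt) * [p*0.000000 + (1-p)*0.570000] = 0.300152; exercise = 0.000000; V(3,1) = max -> 0.300152
  V(3,2) = exp(-r*dt) * [p*0.570000 + (1-p)*13.314611] = 7.278324; exercise = 7.492788; V(3,2) = max -> 7.492788
  V(3,3) = exp(-r*dt) * [p*13.314611 + (1-p)*22.327885] = 17.996097; exercise = 18.210561; V(3,3) = max -> 18.210561
  V(2,0) = exp(-r*dt) * [p*0.000000 + (1-p)*0.300152] = 0.158055; exercise = 0.000000; V(2,0) = max -> 0.158055
  V(2,1) = exp(-r*dt) * [p*0.300152 + (1-p)*7.492788] = 4.086212; exercise = 0.570000; V(2,1) = max -> 4.086212
  V(2,2) = exp(-r*dt) * [p*7.492788 + (1-p)*18.210561] = 13.100147; exercise = 13.314611; V(2,2) = max -> 13.314611
  V(1,0) = exp(-r*dt) * [p*0.158055 + (1-p)*4.086212] = 2.225787; exercise = 0.000000; V(1,0) = max -> 2.225787
  V(1,1) = exp(-r*dt) * [p*4.086212 + (1-p)*13.314611] = 8.925858; exercise = 7.492788; V(1,1) = max -> 8.925858
  V(0,0) = exp(-r*dt) * [p*2.225787 + (1-p)*8.925858] = 5.743106; exercise = 0.570000; V(0,0) = max -> 5.743106

Answer: Price = V(0,0) = 5.7431


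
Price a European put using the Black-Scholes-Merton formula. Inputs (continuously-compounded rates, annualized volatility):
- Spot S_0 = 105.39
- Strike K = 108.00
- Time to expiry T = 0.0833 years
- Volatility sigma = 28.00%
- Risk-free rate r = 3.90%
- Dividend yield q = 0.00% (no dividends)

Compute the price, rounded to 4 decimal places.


Answer: Price = 4.6806

Derivation:
d1 = (ln(S/K) + (r - q + 0.5*sigma^2) * T) / (sigma * sqrt(T)) = -0.22211081
d2 = d1 - sigma * sqrt(T) = -0.30292368
exp(-rT) = 0.99675657; exp(-qT) = 1.00000000
P = K * exp(-rT) * N(-d2) - S_0 * exp(-qT) * N(-d1)
N(-d1) = 0.58788619; N(-d2) = 0.61902599
P = 108.0000 * 0.99675657 * 0.61902599 - 105.3900 * 1.00000000 * 0.58788619 = 4.6806


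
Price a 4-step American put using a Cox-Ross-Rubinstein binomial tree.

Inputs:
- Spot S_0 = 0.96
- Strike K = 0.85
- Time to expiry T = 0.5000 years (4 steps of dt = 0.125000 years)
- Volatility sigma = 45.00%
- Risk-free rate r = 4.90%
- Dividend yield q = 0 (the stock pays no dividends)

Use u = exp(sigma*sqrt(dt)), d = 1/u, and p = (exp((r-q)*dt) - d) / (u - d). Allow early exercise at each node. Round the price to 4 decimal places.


dt = T/N = 0.125000
u = exp(sigma*sqrt(dt)) = 1.172454; d = 1/u = 0.852912
p = (exp((r-q)*dt) - d) / (u - d) = 0.479536
Discount per step: exp(-r*dt) = 0.993894
Stock lattice S(k, i) with i counting down-moves:
  k=0: S(0,0) = 0.9600
  k=1: S(1,0) = 1.1256; S(1,1) = 0.8188
  k=2: S(2,0) = 1.3197; S(2,1) = 0.9600; S(2,2) = 0.6984
  k=3: S(3,0) = 1.5472; S(3,1) = 1.1256; S(3,2) = 0.8188; S(3,3) = 0.5956
  k=4: S(4,0) = 1.8141; S(4,1) = 1.3197; S(4,2) = 0.9600; S(4,3) = 0.6984; S(4,4) = 0.5080
Terminal payoffs V(N, i) = max(K - S_T, 0):
  V(4,0) = 0.000000; V(4,1) = 0.000000; V(4,2) = 0.000000; V(4,3) = 0.151640; V(4,4) = 0.341972
Backward induction: V(k, i) = exp(-r*dt) * [p * V(k+1, i) + (1-p) * V(k+1, i+1)]; then take max(V_cont, immediate exercise) for American.
  V(3,0) = exp(-r*dt) * [p*0.000000 + (1-p)*0.000000] = 0.000000; exercise = 0.000000; V(3,0) = max -> 0.000000
  V(3,1) = exp(-r*dt) * [p*0.000000 + (1-p)*0.000000] = 0.000000; exercise = 0.000000; V(3,1) = max -> 0.000000
  V(3,2) = exp(-r*dt) * [p*0.000000 + (1-p)*0.151640] = 0.078441; exercise = 0.031205; V(3,2) = max -> 0.078441
  V(3,3) = exp(-r*dt) * [p*0.151640 + (1-p)*0.341972] = 0.249170; exercise = 0.254360; V(3,3) = max -> 0.254360
  V(2,0) = exp(-r*dt) * [p*0.000000 + (1-p)*0.000000] = 0.000000; exercise = 0.000000; V(2,0) = max -> 0.000000
  V(2,1) = exp(-r*dt) * [p*0.000000 + (1-p)*0.078441] = 0.040576; exercise = 0.000000; V(2,1) = max -> 0.040576
  V(2,2) = exp(-r*dt) * [p*0.078441 + (1-p)*0.254360] = 0.168963; exercise = 0.151640; V(2,2) = max -> 0.168963
  V(1,0) = exp(-r*dt) * [p*0.000000 + (1-p)*0.040576] = 0.020990; exercise = 0.000000; V(1,0) = max -> 0.020990
  V(1,1) = exp(-r*dt) * [p*0.040576 + (1-p)*0.168963] = 0.106741; exercise = 0.031205; V(1,1) = max -> 0.106741
  V(0,0) = exp(-r*dt) * [p*0.020990 + (1-p)*0.106741] = 0.065219; exercise = 0.000000; V(0,0) = max -> 0.065219

Answer: Price = V(0,0) = 0.0652


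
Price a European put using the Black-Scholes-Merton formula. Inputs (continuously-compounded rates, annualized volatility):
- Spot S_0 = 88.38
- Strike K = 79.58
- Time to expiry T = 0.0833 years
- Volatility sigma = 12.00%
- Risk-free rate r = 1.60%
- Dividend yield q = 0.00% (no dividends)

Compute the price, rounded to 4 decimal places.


d1 = (ln(S/K) + (r - q + 0.5*sigma^2) * T) / (sigma * sqrt(T)) = 3.08411346
d2 = d1 - sigma * sqrt(T) = 3.04947937
exp(-rT) = 0.99866809; exp(-qT) = 1.00000000
P = K * exp(-rT) * N(-d2) - S_0 * exp(-qT) * N(-d1)
N(-d1) = 0.00102080; N(-d2) = 0.00114619
P = 79.5800 * 0.99866809 * 0.00114619 - 88.3800 * 1.00000000 * 0.00102080 = 0.0009

Answer: Price = 0.0009


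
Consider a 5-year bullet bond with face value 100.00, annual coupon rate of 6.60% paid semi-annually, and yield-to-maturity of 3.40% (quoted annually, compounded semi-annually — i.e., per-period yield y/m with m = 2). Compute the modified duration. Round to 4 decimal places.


Answer: Modified duration = 4.3171

Derivation:
Coupon per period c = face * coupon_rate / m = 3.300000
Periods per year m = 2; per-period yield y/m = 0.017000
Number of cashflows N = 10
Cashflows (t years, CF_t, discount factor 1/(1+y/m)^(m*t), PV):
  t = 0.5000: CF_t = 3.300000, DF = 0.983284, PV = 3.244838
  t = 1.0000: CF_t = 3.300000, DF = 0.966848, PV = 3.190598
  t = 1.5000: CF_t = 3.300000, DF = 0.950686, PV = 3.137264
  t = 2.0000: CF_t = 3.300000, DF = 0.934795, PV = 3.084822
  t = 2.5000: CF_t = 3.300000, DF = 0.919169, PV = 3.033257
  t = 3.0000: CF_t = 3.300000, DF = 0.903804, PV = 2.982553
  t = 3.5000: CF_t = 3.300000, DF = 0.888696, PV = 2.932698
  t = 4.0000: CF_t = 3.300000, DF = 0.873841, PV = 2.883675
  t = 4.5000: CF_t = 3.300000, DF = 0.859234, PV = 2.835472
  t = 5.0000: CF_t = 103.300000, DF = 0.844871, PV = 87.275188
Price P = sum_t PV_t = 114.600364
First compute Macaulay numerator sum_t t * PV_t:
  t * PV_t at t = 0.5000: 1.622419
  t * PV_t at t = 1.0000: 3.190598
  t * PV_t at t = 1.5000: 4.705896
  t * PV_t at t = 2.0000: 6.169644
  t * PV_t at t = 2.5000: 7.583142
  t * PV_t at t = 3.0000: 8.947660
  t * PV_t at t = 3.5000: 10.264441
  t * PV_t at t = 4.0000: 11.534700
  t * PV_t at t = 4.5000: 12.759624
  t * PV_t at t = 5.0000: 436.375939
Macaulay duration D = 503.154064 / 114.600364 = 4.390510
Modified duration = D / (1 + y/m) = 4.390510 / (1 + 0.017000) = 4.317119


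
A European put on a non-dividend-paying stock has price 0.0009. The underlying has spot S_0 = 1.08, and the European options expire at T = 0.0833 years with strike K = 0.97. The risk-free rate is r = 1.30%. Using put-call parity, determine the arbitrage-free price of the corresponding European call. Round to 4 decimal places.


Put-call parity: C - P = S_0 * exp(-qT) - K * exp(-rT).
S_0 * exp(-qT) = 1.0800 * 1.00000000 = 1.08000000
K * exp(-rT) = 0.9700 * 0.99891769 = 0.96895016
C = P + S*exp(-qT) - K*exp(-rT)
C = 0.0009 + 1.08000000 - 0.96895016 = 0.1119

Answer: Call price = 0.1119


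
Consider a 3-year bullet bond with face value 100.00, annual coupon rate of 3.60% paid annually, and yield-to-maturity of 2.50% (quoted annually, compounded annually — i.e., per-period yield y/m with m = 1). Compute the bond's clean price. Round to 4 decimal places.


Answer: Price = 103.1416

Derivation:
Coupon per period c = face * coupon_rate / m = 3.600000
Periods per year m = 1; per-period yield y/m = 0.025000
Number of cashflows N = 3
Cashflows (t years, CF_t, discount factor 1/(1+y/m)^(m*t), PV):
  t = 1.0000: CF_t = 3.600000, DF = 0.975610, PV = 3.512195
  t = 2.0000: CF_t = 3.600000, DF = 0.951814, PV = 3.426532
  t = 3.0000: CF_t = 103.600000, DF = 0.928599, PV = 96.202899
Price P = sum_t PV_t = 103.141626


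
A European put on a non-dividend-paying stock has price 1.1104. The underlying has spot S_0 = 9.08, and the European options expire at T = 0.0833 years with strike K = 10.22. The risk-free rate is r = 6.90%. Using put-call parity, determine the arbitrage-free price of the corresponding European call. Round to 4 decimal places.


Put-call parity: C - P = S_0 * exp(-qT) - K * exp(-rT).
S_0 * exp(-qT) = 9.0800 * 1.00000000 = 9.08000000
K * exp(-rT) = 10.2200 * 0.99426879 = 10.16142700
C = P + S*exp(-qT) - K*exp(-rT)
C = 1.1104 + 9.08000000 - 10.16142700 = 0.0290

Answer: Call price = 0.0290
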